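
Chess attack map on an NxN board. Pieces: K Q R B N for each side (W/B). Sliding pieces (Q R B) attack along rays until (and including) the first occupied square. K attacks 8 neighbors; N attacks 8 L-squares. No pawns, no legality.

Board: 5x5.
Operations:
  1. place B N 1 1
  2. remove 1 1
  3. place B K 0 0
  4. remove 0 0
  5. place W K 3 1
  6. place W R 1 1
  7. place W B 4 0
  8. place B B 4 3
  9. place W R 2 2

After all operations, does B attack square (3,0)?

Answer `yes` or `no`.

Op 1: place BN@(1,1)
Op 2: remove (1,1)
Op 3: place BK@(0,0)
Op 4: remove (0,0)
Op 5: place WK@(3,1)
Op 6: place WR@(1,1)
Op 7: place WB@(4,0)
Op 8: place BB@(4,3)
Op 9: place WR@(2,2)
Per-piece attacks for B:
  BB@(4,3): attacks (3,4) (3,2) (2,1) (1,0)
B attacks (3,0): no

Answer: no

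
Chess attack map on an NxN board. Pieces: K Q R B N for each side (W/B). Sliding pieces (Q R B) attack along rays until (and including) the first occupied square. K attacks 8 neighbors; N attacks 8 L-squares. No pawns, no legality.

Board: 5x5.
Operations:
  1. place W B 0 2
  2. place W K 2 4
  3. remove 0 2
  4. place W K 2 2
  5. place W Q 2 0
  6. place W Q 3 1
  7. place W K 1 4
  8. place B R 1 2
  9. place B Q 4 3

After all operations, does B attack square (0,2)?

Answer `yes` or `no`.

Answer: yes

Derivation:
Op 1: place WB@(0,2)
Op 2: place WK@(2,4)
Op 3: remove (0,2)
Op 4: place WK@(2,2)
Op 5: place WQ@(2,0)
Op 6: place WQ@(3,1)
Op 7: place WK@(1,4)
Op 8: place BR@(1,2)
Op 9: place BQ@(4,3)
Per-piece attacks for B:
  BR@(1,2): attacks (1,3) (1,4) (1,1) (1,0) (2,2) (0,2) [ray(0,1) blocked at (1,4); ray(1,0) blocked at (2,2)]
  BQ@(4,3): attacks (4,4) (4,2) (4,1) (4,0) (3,3) (2,3) (1,3) (0,3) (3,4) (3,2) (2,1) (1,0)
B attacks (0,2): yes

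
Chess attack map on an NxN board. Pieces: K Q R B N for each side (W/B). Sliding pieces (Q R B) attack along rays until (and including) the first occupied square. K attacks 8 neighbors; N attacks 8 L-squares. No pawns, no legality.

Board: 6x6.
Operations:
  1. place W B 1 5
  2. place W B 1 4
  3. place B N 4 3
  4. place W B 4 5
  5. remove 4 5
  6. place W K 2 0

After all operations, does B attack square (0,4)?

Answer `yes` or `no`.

Answer: no

Derivation:
Op 1: place WB@(1,5)
Op 2: place WB@(1,4)
Op 3: place BN@(4,3)
Op 4: place WB@(4,5)
Op 5: remove (4,5)
Op 6: place WK@(2,0)
Per-piece attacks for B:
  BN@(4,3): attacks (5,5) (3,5) (2,4) (5,1) (3,1) (2,2)
B attacks (0,4): no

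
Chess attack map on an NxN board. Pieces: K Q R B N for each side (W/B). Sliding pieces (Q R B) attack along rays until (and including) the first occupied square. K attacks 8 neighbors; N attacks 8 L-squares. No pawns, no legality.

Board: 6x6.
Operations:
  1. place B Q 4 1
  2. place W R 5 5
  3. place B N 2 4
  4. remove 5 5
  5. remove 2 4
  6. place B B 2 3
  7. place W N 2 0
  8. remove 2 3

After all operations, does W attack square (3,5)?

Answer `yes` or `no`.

Answer: no

Derivation:
Op 1: place BQ@(4,1)
Op 2: place WR@(5,5)
Op 3: place BN@(2,4)
Op 4: remove (5,5)
Op 5: remove (2,4)
Op 6: place BB@(2,3)
Op 7: place WN@(2,0)
Op 8: remove (2,3)
Per-piece attacks for W:
  WN@(2,0): attacks (3,2) (4,1) (1,2) (0,1)
W attacks (3,5): no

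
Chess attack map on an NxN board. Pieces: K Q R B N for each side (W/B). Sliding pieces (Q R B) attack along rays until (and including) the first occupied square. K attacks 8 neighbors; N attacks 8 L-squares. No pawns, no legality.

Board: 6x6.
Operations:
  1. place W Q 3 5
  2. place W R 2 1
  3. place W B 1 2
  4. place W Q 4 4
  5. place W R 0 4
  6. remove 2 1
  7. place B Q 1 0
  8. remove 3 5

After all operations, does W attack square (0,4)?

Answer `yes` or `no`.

Op 1: place WQ@(3,5)
Op 2: place WR@(2,1)
Op 3: place WB@(1,2)
Op 4: place WQ@(4,4)
Op 5: place WR@(0,4)
Op 6: remove (2,1)
Op 7: place BQ@(1,0)
Op 8: remove (3,5)
Per-piece attacks for W:
  WR@(0,4): attacks (0,5) (0,3) (0,2) (0,1) (0,0) (1,4) (2,4) (3,4) (4,4) [ray(1,0) blocked at (4,4)]
  WB@(1,2): attacks (2,3) (3,4) (4,5) (2,1) (3,0) (0,3) (0,1)
  WQ@(4,4): attacks (4,5) (4,3) (4,2) (4,1) (4,0) (5,4) (3,4) (2,4) (1,4) (0,4) (5,5) (5,3) (3,5) (3,3) (2,2) (1,1) (0,0) [ray(-1,0) blocked at (0,4)]
W attacks (0,4): yes

Answer: yes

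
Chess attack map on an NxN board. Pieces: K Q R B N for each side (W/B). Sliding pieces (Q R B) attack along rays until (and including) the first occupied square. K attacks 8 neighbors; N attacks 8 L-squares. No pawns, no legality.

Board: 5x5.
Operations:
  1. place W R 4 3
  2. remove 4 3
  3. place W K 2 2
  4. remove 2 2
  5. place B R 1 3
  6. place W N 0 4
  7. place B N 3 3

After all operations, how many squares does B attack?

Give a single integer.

Answer: 9

Derivation:
Op 1: place WR@(4,3)
Op 2: remove (4,3)
Op 3: place WK@(2,2)
Op 4: remove (2,2)
Op 5: place BR@(1,3)
Op 6: place WN@(0,4)
Op 7: place BN@(3,3)
Per-piece attacks for B:
  BR@(1,3): attacks (1,4) (1,2) (1,1) (1,0) (2,3) (3,3) (0,3) [ray(1,0) blocked at (3,3)]
  BN@(3,3): attacks (1,4) (4,1) (2,1) (1,2)
Union (9 distinct): (0,3) (1,0) (1,1) (1,2) (1,4) (2,1) (2,3) (3,3) (4,1)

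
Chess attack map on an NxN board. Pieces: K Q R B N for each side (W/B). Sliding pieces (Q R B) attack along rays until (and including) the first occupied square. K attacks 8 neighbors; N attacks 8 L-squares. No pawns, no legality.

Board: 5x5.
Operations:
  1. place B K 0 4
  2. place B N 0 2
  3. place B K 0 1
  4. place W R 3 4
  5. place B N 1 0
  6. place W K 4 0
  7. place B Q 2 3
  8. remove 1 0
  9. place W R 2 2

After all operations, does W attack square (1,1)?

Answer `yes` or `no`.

Op 1: place BK@(0,4)
Op 2: place BN@(0,2)
Op 3: place BK@(0,1)
Op 4: place WR@(3,4)
Op 5: place BN@(1,0)
Op 6: place WK@(4,0)
Op 7: place BQ@(2,3)
Op 8: remove (1,0)
Op 9: place WR@(2,2)
Per-piece attacks for W:
  WR@(2,2): attacks (2,3) (2,1) (2,0) (3,2) (4,2) (1,2) (0,2) [ray(0,1) blocked at (2,3); ray(-1,0) blocked at (0,2)]
  WR@(3,4): attacks (3,3) (3,2) (3,1) (3,0) (4,4) (2,4) (1,4) (0,4) [ray(-1,0) blocked at (0,4)]
  WK@(4,0): attacks (4,1) (3,0) (3,1)
W attacks (1,1): no

Answer: no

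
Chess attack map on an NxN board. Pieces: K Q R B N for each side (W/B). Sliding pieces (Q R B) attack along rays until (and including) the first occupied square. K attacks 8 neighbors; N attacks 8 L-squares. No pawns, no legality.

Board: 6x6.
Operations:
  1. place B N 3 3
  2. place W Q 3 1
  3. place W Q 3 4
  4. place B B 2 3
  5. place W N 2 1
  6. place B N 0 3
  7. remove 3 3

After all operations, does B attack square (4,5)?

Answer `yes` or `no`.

Answer: no

Derivation:
Op 1: place BN@(3,3)
Op 2: place WQ@(3,1)
Op 3: place WQ@(3,4)
Op 4: place BB@(2,3)
Op 5: place WN@(2,1)
Op 6: place BN@(0,3)
Op 7: remove (3,3)
Per-piece attacks for B:
  BN@(0,3): attacks (1,5) (2,4) (1,1) (2,2)
  BB@(2,3): attacks (3,4) (3,2) (4,1) (5,0) (1,4) (0,5) (1,2) (0,1) [ray(1,1) blocked at (3,4)]
B attacks (4,5): no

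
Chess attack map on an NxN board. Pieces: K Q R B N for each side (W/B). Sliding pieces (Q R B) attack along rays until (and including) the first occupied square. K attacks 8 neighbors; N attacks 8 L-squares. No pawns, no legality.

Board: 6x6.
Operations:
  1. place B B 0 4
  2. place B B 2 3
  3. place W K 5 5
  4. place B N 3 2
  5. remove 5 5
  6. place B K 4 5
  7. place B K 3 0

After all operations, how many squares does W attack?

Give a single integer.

Op 1: place BB@(0,4)
Op 2: place BB@(2,3)
Op 3: place WK@(5,5)
Op 4: place BN@(3,2)
Op 5: remove (5,5)
Op 6: place BK@(4,5)
Op 7: place BK@(3,0)
Per-piece attacks for W:
Union (0 distinct): (none)

Answer: 0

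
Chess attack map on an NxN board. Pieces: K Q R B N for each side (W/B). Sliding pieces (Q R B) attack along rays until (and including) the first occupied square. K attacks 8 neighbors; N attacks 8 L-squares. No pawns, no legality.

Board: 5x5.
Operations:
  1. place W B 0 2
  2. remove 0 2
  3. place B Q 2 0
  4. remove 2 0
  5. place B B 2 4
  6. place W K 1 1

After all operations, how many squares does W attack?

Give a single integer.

Op 1: place WB@(0,2)
Op 2: remove (0,2)
Op 3: place BQ@(2,0)
Op 4: remove (2,0)
Op 5: place BB@(2,4)
Op 6: place WK@(1,1)
Per-piece attacks for W:
  WK@(1,1): attacks (1,2) (1,0) (2,1) (0,1) (2,2) (2,0) (0,2) (0,0)
Union (8 distinct): (0,0) (0,1) (0,2) (1,0) (1,2) (2,0) (2,1) (2,2)

Answer: 8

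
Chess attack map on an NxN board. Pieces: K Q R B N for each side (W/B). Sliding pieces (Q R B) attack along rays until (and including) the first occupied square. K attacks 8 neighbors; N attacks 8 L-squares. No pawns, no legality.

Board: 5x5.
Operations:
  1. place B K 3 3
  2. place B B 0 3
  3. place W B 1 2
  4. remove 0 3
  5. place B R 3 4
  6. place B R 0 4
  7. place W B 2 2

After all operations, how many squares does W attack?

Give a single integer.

Op 1: place BK@(3,3)
Op 2: place BB@(0,3)
Op 3: place WB@(1,2)
Op 4: remove (0,3)
Op 5: place BR@(3,4)
Op 6: place BR@(0,4)
Op 7: place WB@(2,2)
Per-piece attacks for W:
  WB@(1,2): attacks (2,3) (3,4) (2,1) (3,0) (0,3) (0,1) [ray(1,1) blocked at (3,4)]
  WB@(2,2): attacks (3,3) (3,1) (4,0) (1,3) (0,4) (1,1) (0,0) [ray(1,1) blocked at (3,3); ray(-1,1) blocked at (0,4)]
Union (13 distinct): (0,0) (0,1) (0,3) (0,4) (1,1) (1,3) (2,1) (2,3) (3,0) (3,1) (3,3) (3,4) (4,0)

Answer: 13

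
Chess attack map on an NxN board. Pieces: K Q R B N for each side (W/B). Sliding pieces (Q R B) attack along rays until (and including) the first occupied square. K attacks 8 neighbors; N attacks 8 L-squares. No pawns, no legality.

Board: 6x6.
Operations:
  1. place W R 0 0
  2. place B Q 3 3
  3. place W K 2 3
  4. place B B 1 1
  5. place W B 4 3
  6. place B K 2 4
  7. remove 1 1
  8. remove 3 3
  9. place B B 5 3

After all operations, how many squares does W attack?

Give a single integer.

Answer: 22

Derivation:
Op 1: place WR@(0,0)
Op 2: place BQ@(3,3)
Op 3: place WK@(2,3)
Op 4: place BB@(1,1)
Op 5: place WB@(4,3)
Op 6: place BK@(2,4)
Op 7: remove (1,1)
Op 8: remove (3,3)
Op 9: place BB@(5,3)
Per-piece attacks for W:
  WR@(0,0): attacks (0,1) (0,2) (0,3) (0,4) (0,5) (1,0) (2,0) (3,0) (4,0) (5,0)
  WK@(2,3): attacks (2,4) (2,2) (3,3) (1,3) (3,4) (3,2) (1,4) (1,2)
  WB@(4,3): attacks (5,4) (5,2) (3,4) (2,5) (3,2) (2,1) (1,0)
Union (22 distinct): (0,1) (0,2) (0,3) (0,4) (0,5) (1,0) (1,2) (1,3) (1,4) (2,0) (2,1) (2,2) (2,4) (2,5) (3,0) (3,2) (3,3) (3,4) (4,0) (5,0) (5,2) (5,4)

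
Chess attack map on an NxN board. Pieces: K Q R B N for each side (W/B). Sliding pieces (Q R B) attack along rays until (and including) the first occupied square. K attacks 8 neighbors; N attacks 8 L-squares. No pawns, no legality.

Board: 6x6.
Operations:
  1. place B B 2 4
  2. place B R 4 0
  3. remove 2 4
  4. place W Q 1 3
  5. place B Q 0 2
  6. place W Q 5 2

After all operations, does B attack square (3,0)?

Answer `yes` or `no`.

Op 1: place BB@(2,4)
Op 2: place BR@(4,0)
Op 3: remove (2,4)
Op 4: place WQ@(1,3)
Op 5: place BQ@(0,2)
Op 6: place WQ@(5,2)
Per-piece attacks for B:
  BQ@(0,2): attacks (0,3) (0,4) (0,5) (0,1) (0,0) (1,2) (2,2) (3,2) (4,2) (5,2) (1,3) (1,1) (2,0) [ray(1,0) blocked at (5,2); ray(1,1) blocked at (1,3)]
  BR@(4,0): attacks (4,1) (4,2) (4,3) (4,4) (4,5) (5,0) (3,0) (2,0) (1,0) (0,0)
B attacks (3,0): yes

Answer: yes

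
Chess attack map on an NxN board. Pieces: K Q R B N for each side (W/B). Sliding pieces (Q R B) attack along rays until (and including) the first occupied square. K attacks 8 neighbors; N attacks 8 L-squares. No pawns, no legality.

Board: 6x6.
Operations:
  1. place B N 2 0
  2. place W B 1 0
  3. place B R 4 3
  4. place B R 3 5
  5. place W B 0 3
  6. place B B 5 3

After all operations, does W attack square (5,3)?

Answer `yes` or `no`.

Op 1: place BN@(2,0)
Op 2: place WB@(1,0)
Op 3: place BR@(4,3)
Op 4: place BR@(3,5)
Op 5: place WB@(0,3)
Op 6: place BB@(5,3)
Per-piece attacks for W:
  WB@(0,3): attacks (1,4) (2,5) (1,2) (2,1) (3,0)
  WB@(1,0): attacks (2,1) (3,2) (4,3) (0,1) [ray(1,1) blocked at (4,3)]
W attacks (5,3): no

Answer: no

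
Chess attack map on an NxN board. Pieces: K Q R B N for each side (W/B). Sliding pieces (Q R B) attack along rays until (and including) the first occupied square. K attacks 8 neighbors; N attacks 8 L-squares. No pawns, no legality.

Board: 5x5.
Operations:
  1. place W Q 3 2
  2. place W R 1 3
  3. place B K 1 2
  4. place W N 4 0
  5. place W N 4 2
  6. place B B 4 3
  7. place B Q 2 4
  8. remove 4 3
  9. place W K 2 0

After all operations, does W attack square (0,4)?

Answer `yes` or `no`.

Op 1: place WQ@(3,2)
Op 2: place WR@(1,3)
Op 3: place BK@(1,2)
Op 4: place WN@(4,0)
Op 5: place WN@(4,2)
Op 6: place BB@(4,3)
Op 7: place BQ@(2,4)
Op 8: remove (4,3)
Op 9: place WK@(2,0)
Per-piece attacks for W:
  WR@(1,3): attacks (1,4) (1,2) (2,3) (3,3) (4,3) (0,3) [ray(0,-1) blocked at (1,2)]
  WK@(2,0): attacks (2,1) (3,0) (1,0) (3,1) (1,1)
  WQ@(3,2): attacks (3,3) (3,4) (3,1) (3,0) (4,2) (2,2) (1,2) (4,3) (4,1) (2,3) (1,4) (2,1) (1,0) [ray(1,0) blocked at (4,2); ray(-1,0) blocked at (1,2)]
  WN@(4,0): attacks (3,2) (2,1)
  WN@(4,2): attacks (3,4) (2,3) (3,0) (2,1)
W attacks (0,4): no

Answer: no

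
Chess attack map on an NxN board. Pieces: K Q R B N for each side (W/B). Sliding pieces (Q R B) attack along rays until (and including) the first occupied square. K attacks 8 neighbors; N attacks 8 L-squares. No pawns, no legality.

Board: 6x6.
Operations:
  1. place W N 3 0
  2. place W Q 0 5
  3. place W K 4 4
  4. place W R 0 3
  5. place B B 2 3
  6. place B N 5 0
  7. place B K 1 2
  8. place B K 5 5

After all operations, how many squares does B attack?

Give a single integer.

Op 1: place WN@(3,0)
Op 2: place WQ@(0,5)
Op 3: place WK@(4,4)
Op 4: place WR@(0,3)
Op 5: place BB@(2,3)
Op 6: place BN@(5,0)
Op 7: place BK@(1,2)
Op 8: place BK@(5,5)
Per-piece attacks for B:
  BK@(1,2): attacks (1,3) (1,1) (2,2) (0,2) (2,3) (2,1) (0,3) (0,1)
  BB@(2,3): attacks (3,4) (4,5) (3,2) (4,1) (5,0) (1,4) (0,5) (1,2) [ray(1,-1) blocked at (5,0); ray(-1,1) blocked at (0,5); ray(-1,-1) blocked at (1,2)]
  BN@(5,0): attacks (4,2) (3,1)
  BK@(5,5): attacks (5,4) (4,5) (4,4)
Union (20 distinct): (0,1) (0,2) (0,3) (0,5) (1,1) (1,2) (1,3) (1,4) (2,1) (2,2) (2,3) (3,1) (3,2) (3,4) (4,1) (4,2) (4,4) (4,5) (5,0) (5,4)

Answer: 20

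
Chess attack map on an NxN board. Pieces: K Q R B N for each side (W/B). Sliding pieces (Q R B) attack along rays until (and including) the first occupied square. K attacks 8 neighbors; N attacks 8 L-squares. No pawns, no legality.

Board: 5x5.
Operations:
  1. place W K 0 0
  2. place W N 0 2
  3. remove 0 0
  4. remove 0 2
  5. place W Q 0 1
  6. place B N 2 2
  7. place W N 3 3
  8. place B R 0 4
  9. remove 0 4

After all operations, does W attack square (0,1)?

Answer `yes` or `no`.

Answer: no

Derivation:
Op 1: place WK@(0,0)
Op 2: place WN@(0,2)
Op 3: remove (0,0)
Op 4: remove (0,2)
Op 5: place WQ@(0,1)
Op 6: place BN@(2,2)
Op 7: place WN@(3,3)
Op 8: place BR@(0,4)
Op 9: remove (0,4)
Per-piece attacks for W:
  WQ@(0,1): attacks (0,2) (0,3) (0,4) (0,0) (1,1) (2,1) (3,1) (4,1) (1,2) (2,3) (3,4) (1,0)
  WN@(3,3): attacks (1,4) (4,1) (2,1) (1,2)
W attacks (0,1): no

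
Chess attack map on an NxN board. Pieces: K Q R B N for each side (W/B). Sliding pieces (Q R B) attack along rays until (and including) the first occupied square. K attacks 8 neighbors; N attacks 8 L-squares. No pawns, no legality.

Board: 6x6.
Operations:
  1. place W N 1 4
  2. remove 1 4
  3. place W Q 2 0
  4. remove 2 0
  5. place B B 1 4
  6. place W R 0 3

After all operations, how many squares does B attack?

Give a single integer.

Op 1: place WN@(1,4)
Op 2: remove (1,4)
Op 3: place WQ@(2,0)
Op 4: remove (2,0)
Op 5: place BB@(1,4)
Op 6: place WR@(0,3)
Per-piece attacks for B:
  BB@(1,4): attacks (2,5) (2,3) (3,2) (4,1) (5,0) (0,5) (0,3) [ray(-1,-1) blocked at (0,3)]
Union (7 distinct): (0,3) (0,5) (2,3) (2,5) (3,2) (4,1) (5,0)

Answer: 7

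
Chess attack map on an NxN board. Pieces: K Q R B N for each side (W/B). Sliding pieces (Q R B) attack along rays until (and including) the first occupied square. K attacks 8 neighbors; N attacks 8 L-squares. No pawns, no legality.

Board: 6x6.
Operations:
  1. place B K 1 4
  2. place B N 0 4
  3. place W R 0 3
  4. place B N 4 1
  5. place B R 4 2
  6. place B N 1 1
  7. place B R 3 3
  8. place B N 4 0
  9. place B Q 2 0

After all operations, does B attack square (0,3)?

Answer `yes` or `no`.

Op 1: place BK@(1,4)
Op 2: place BN@(0,4)
Op 3: place WR@(0,3)
Op 4: place BN@(4,1)
Op 5: place BR@(4,2)
Op 6: place BN@(1,1)
Op 7: place BR@(3,3)
Op 8: place BN@(4,0)
Op 9: place BQ@(2,0)
Per-piece attacks for B:
  BN@(0,4): attacks (2,5) (1,2) (2,3)
  BN@(1,1): attacks (2,3) (3,2) (0,3) (3,0)
  BK@(1,4): attacks (1,5) (1,3) (2,4) (0,4) (2,5) (2,3) (0,5) (0,3)
  BQ@(2,0): attacks (2,1) (2,2) (2,3) (2,4) (2,5) (3,0) (4,0) (1,0) (0,0) (3,1) (4,2) (1,1) [ray(1,0) blocked at (4,0); ray(1,1) blocked at (4,2); ray(-1,1) blocked at (1,1)]
  BR@(3,3): attacks (3,4) (3,5) (3,2) (3,1) (3,0) (4,3) (5,3) (2,3) (1,3) (0,3) [ray(-1,0) blocked at (0,3)]
  BN@(4,0): attacks (5,2) (3,2) (2,1)
  BN@(4,1): attacks (5,3) (3,3) (2,2) (2,0)
  BR@(4,2): attacks (4,3) (4,4) (4,5) (4,1) (5,2) (3,2) (2,2) (1,2) (0,2) [ray(0,-1) blocked at (4,1)]
B attacks (0,3): yes

Answer: yes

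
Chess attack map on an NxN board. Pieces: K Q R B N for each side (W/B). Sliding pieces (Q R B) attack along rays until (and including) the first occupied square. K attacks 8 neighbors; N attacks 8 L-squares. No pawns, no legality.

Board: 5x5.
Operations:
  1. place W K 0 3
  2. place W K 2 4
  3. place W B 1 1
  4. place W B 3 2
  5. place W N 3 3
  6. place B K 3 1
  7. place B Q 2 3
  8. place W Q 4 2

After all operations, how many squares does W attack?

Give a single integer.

Op 1: place WK@(0,3)
Op 2: place WK@(2,4)
Op 3: place WB@(1,1)
Op 4: place WB@(3,2)
Op 5: place WN@(3,3)
Op 6: place BK@(3,1)
Op 7: place BQ@(2,3)
Op 8: place WQ@(4,2)
Per-piece attacks for W:
  WK@(0,3): attacks (0,4) (0,2) (1,3) (1,4) (1,2)
  WB@(1,1): attacks (2,2) (3,3) (2,0) (0,2) (0,0) [ray(1,1) blocked at (3,3)]
  WK@(2,4): attacks (2,3) (3,4) (1,4) (3,3) (1,3)
  WB@(3,2): attacks (4,3) (4,1) (2,3) (2,1) (1,0) [ray(-1,1) blocked at (2,3)]
  WN@(3,3): attacks (1,4) (4,1) (2,1) (1,2)
  WQ@(4,2): attacks (4,3) (4,4) (4,1) (4,0) (3,2) (3,3) (3,1) [ray(-1,0) blocked at (3,2); ray(-1,1) blocked at (3,3); ray(-1,-1) blocked at (3,1)]
Union (19 distinct): (0,0) (0,2) (0,4) (1,0) (1,2) (1,3) (1,4) (2,0) (2,1) (2,2) (2,3) (3,1) (3,2) (3,3) (3,4) (4,0) (4,1) (4,3) (4,4)

Answer: 19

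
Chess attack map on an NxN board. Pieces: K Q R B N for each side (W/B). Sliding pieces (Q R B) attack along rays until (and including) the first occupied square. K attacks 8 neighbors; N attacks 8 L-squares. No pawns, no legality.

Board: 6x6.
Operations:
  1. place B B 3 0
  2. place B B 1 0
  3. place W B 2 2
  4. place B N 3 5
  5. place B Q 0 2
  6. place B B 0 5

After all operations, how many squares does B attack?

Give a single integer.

Answer: 21

Derivation:
Op 1: place BB@(3,0)
Op 2: place BB@(1,0)
Op 3: place WB@(2,2)
Op 4: place BN@(3,5)
Op 5: place BQ@(0,2)
Op 6: place BB@(0,5)
Per-piece attacks for B:
  BQ@(0,2): attacks (0,3) (0,4) (0,5) (0,1) (0,0) (1,2) (2,2) (1,3) (2,4) (3,5) (1,1) (2,0) [ray(0,1) blocked at (0,5); ray(1,0) blocked at (2,2); ray(1,1) blocked at (3,5)]
  BB@(0,5): attacks (1,4) (2,3) (3,2) (4,1) (5,0)
  BB@(1,0): attacks (2,1) (3,2) (4,3) (5,4) (0,1)
  BB@(3,0): attacks (4,1) (5,2) (2,1) (1,2) (0,3)
  BN@(3,5): attacks (4,3) (5,4) (2,3) (1,4)
Union (21 distinct): (0,0) (0,1) (0,3) (0,4) (0,5) (1,1) (1,2) (1,3) (1,4) (2,0) (2,1) (2,2) (2,3) (2,4) (3,2) (3,5) (4,1) (4,3) (5,0) (5,2) (5,4)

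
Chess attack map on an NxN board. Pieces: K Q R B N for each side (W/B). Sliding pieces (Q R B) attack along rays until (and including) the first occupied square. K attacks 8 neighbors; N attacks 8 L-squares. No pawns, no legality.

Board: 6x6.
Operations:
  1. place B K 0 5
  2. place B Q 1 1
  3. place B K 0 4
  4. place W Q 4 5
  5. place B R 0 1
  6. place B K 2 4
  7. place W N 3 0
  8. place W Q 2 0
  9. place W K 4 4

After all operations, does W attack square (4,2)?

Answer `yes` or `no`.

Answer: yes

Derivation:
Op 1: place BK@(0,5)
Op 2: place BQ@(1,1)
Op 3: place BK@(0,4)
Op 4: place WQ@(4,5)
Op 5: place BR@(0,1)
Op 6: place BK@(2,4)
Op 7: place WN@(3,0)
Op 8: place WQ@(2,0)
Op 9: place WK@(4,4)
Per-piece attacks for W:
  WQ@(2,0): attacks (2,1) (2,2) (2,3) (2,4) (3,0) (1,0) (0,0) (3,1) (4,2) (5,3) (1,1) [ray(0,1) blocked at (2,4); ray(1,0) blocked at (3,0); ray(-1,1) blocked at (1,1)]
  WN@(3,0): attacks (4,2) (5,1) (2,2) (1,1)
  WK@(4,4): attacks (4,5) (4,3) (5,4) (3,4) (5,5) (5,3) (3,5) (3,3)
  WQ@(4,5): attacks (4,4) (5,5) (3,5) (2,5) (1,5) (0,5) (5,4) (3,4) (2,3) (1,2) (0,1) [ray(0,-1) blocked at (4,4); ray(-1,0) blocked at (0,5); ray(-1,-1) blocked at (0,1)]
W attacks (4,2): yes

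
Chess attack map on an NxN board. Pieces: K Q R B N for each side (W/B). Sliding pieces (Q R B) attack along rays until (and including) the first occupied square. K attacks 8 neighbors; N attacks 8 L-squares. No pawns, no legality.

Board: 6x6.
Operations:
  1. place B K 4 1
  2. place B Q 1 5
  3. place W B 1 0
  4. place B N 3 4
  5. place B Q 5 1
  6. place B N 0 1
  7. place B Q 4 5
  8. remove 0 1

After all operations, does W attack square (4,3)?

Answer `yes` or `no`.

Op 1: place BK@(4,1)
Op 2: place BQ@(1,5)
Op 3: place WB@(1,0)
Op 4: place BN@(3,4)
Op 5: place BQ@(5,1)
Op 6: place BN@(0,1)
Op 7: place BQ@(4,5)
Op 8: remove (0,1)
Per-piece attacks for W:
  WB@(1,0): attacks (2,1) (3,2) (4,3) (5,4) (0,1)
W attacks (4,3): yes

Answer: yes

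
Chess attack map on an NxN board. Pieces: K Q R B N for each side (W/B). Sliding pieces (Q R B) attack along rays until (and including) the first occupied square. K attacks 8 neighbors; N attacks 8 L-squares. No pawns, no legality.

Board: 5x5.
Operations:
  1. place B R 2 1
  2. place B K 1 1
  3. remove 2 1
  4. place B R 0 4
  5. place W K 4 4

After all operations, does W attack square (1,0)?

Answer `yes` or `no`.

Op 1: place BR@(2,1)
Op 2: place BK@(1,1)
Op 3: remove (2,1)
Op 4: place BR@(0,4)
Op 5: place WK@(4,4)
Per-piece attacks for W:
  WK@(4,4): attacks (4,3) (3,4) (3,3)
W attacks (1,0): no

Answer: no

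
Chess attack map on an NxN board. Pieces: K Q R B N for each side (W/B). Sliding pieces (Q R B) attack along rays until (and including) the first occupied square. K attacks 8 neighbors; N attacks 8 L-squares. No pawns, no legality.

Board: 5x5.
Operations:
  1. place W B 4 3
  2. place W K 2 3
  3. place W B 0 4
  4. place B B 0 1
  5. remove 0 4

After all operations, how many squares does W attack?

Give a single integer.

Answer: 10

Derivation:
Op 1: place WB@(4,3)
Op 2: place WK@(2,3)
Op 3: place WB@(0,4)
Op 4: place BB@(0,1)
Op 5: remove (0,4)
Per-piece attacks for W:
  WK@(2,3): attacks (2,4) (2,2) (3,3) (1,3) (3,4) (3,2) (1,4) (1,2)
  WB@(4,3): attacks (3,4) (3,2) (2,1) (1,0)
Union (10 distinct): (1,0) (1,2) (1,3) (1,4) (2,1) (2,2) (2,4) (3,2) (3,3) (3,4)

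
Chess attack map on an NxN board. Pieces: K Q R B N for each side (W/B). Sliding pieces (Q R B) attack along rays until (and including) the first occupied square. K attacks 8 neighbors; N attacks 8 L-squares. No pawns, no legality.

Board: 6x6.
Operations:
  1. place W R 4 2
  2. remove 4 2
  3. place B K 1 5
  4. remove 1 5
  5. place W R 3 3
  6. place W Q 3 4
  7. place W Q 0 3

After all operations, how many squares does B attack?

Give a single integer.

Op 1: place WR@(4,2)
Op 2: remove (4,2)
Op 3: place BK@(1,5)
Op 4: remove (1,5)
Op 5: place WR@(3,3)
Op 6: place WQ@(3,4)
Op 7: place WQ@(0,3)
Per-piece attacks for B:
Union (0 distinct): (none)

Answer: 0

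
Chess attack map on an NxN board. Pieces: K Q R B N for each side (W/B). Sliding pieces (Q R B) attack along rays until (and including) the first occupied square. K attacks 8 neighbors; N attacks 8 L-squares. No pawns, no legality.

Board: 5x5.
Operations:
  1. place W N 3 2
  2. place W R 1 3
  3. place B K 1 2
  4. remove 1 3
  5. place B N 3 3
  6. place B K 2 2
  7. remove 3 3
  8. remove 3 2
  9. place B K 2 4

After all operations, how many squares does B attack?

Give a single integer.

Answer: 14

Derivation:
Op 1: place WN@(3,2)
Op 2: place WR@(1,3)
Op 3: place BK@(1,2)
Op 4: remove (1,3)
Op 5: place BN@(3,3)
Op 6: place BK@(2,2)
Op 7: remove (3,3)
Op 8: remove (3,2)
Op 9: place BK@(2,4)
Per-piece attacks for B:
  BK@(1,2): attacks (1,3) (1,1) (2,2) (0,2) (2,3) (2,1) (0,3) (0,1)
  BK@(2,2): attacks (2,3) (2,1) (3,2) (1,2) (3,3) (3,1) (1,3) (1,1)
  BK@(2,4): attacks (2,3) (3,4) (1,4) (3,3) (1,3)
Union (14 distinct): (0,1) (0,2) (0,3) (1,1) (1,2) (1,3) (1,4) (2,1) (2,2) (2,3) (3,1) (3,2) (3,3) (3,4)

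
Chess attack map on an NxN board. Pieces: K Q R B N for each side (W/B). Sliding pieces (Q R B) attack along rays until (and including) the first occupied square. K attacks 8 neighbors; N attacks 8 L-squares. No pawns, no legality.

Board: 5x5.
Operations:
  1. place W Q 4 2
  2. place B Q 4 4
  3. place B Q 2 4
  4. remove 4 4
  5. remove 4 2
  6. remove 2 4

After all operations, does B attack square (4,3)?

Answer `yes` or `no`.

Op 1: place WQ@(4,2)
Op 2: place BQ@(4,4)
Op 3: place BQ@(2,4)
Op 4: remove (4,4)
Op 5: remove (4,2)
Op 6: remove (2,4)
Per-piece attacks for B:
B attacks (4,3): no

Answer: no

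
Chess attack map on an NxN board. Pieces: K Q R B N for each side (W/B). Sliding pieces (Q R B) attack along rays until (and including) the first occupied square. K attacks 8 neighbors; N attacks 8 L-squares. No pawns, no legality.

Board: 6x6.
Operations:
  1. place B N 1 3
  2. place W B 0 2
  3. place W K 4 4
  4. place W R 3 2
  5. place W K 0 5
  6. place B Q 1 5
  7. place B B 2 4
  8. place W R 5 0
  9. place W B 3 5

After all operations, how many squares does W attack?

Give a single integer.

Op 1: place BN@(1,3)
Op 2: place WB@(0,2)
Op 3: place WK@(4,4)
Op 4: place WR@(3,2)
Op 5: place WK@(0,5)
Op 6: place BQ@(1,5)
Op 7: place BB@(2,4)
Op 8: place WR@(5,0)
Op 9: place WB@(3,5)
Per-piece attacks for W:
  WB@(0,2): attacks (1,3) (1,1) (2,0) [ray(1,1) blocked at (1,3)]
  WK@(0,5): attacks (0,4) (1,5) (1,4)
  WR@(3,2): attacks (3,3) (3,4) (3,5) (3,1) (3,0) (4,2) (5,2) (2,2) (1,2) (0,2) [ray(0,1) blocked at (3,5); ray(-1,0) blocked at (0,2)]
  WB@(3,5): attacks (4,4) (2,4) [ray(1,-1) blocked at (4,4); ray(-1,-1) blocked at (2,4)]
  WK@(4,4): attacks (4,5) (4,3) (5,4) (3,4) (5,5) (5,3) (3,5) (3,3)
  WR@(5,0): attacks (5,1) (5,2) (5,3) (5,4) (5,5) (4,0) (3,0) (2,0) (1,0) (0,0)
Union (27 distinct): (0,0) (0,2) (0,4) (1,0) (1,1) (1,2) (1,3) (1,4) (1,5) (2,0) (2,2) (2,4) (3,0) (3,1) (3,3) (3,4) (3,5) (4,0) (4,2) (4,3) (4,4) (4,5) (5,1) (5,2) (5,3) (5,4) (5,5)

Answer: 27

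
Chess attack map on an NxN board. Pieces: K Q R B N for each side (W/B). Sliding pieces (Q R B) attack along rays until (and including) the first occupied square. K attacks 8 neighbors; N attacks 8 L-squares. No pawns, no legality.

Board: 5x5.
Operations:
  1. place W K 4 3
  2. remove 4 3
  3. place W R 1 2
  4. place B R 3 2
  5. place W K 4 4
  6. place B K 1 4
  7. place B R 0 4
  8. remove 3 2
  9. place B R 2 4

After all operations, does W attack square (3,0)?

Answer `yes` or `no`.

Op 1: place WK@(4,3)
Op 2: remove (4,3)
Op 3: place WR@(1,2)
Op 4: place BR@(3,2)
Op 5: place WK@(4,4)
Op 6: place BK@(1,4)
Op 7: place BR@(0,4)
Op 8: remove (3,2)
Op 9: place BR@(2,4)
Per-piece attacks for W:
  WR@(1,2): attacks (1,3) (1,4) (1,1) (1,0) (2,2) (3,2) (4,2) (0,2) [ray(0,1) blocked at (1,4)]
  WK@(4,4): attacks (4,3) (3,4) (3,3)
W attacks (3,0): no

Answer: no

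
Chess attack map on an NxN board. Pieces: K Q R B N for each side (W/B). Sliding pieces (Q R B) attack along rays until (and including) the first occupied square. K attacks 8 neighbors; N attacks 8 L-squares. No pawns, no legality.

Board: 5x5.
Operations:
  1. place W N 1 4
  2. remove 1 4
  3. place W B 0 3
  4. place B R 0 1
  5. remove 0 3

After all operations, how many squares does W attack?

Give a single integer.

Op 1: place WN@(1,4)
Op 2: remove (1,4)
Op 3: place WB@(0,3)
Op 4: place BR@(0,1)
Op 5: remove (0,3)
Per-piece attacks for W:
Union (0 distinct): (none)

Answer: 0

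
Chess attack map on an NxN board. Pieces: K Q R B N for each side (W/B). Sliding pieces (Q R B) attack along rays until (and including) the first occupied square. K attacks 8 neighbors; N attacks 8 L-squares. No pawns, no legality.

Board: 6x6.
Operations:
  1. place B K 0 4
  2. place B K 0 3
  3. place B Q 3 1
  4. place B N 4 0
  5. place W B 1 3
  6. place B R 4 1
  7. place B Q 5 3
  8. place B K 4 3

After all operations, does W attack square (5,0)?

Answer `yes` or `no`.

Op 1: place BK@(0,4)
Op 2: place BK@(0,3)
Op 3: place BQ@(3,1)
Op 4: place BN@(4,0)
Op 5: place WB@(1,3)
Op 6: place BR@(4,1)
Op 7: place BQ@(5,3)
Op 8: place BK@(4,3)
Per-piece attacks for W:
  WB@(1,3): attacks (2,4) (3,5) (2,2) (3,1) (0,4) (0,2) [ray(1,-1) blocked at (3,1); ray(-1,1) blocked at (0,4)]
W attacks (5,0): no

Answer: no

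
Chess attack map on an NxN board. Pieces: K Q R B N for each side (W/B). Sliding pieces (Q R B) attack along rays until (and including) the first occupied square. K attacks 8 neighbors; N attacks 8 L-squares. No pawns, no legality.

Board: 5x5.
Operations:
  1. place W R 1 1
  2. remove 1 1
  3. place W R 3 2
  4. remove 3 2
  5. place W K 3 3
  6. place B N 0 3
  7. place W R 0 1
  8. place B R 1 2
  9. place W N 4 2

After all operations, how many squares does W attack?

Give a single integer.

Answer: 16

Derivation:
Op 1: place WR@(1,1)
Op 2: remove (1,1)
Op 3: place WR@(3,2)
Op 4: remove (3,2)
Op 5: place WK@(3,3)
Op 6: place BN@(0,3)
Op 7: place WR@(0,1)
Op 8: place BR@(1,2)
Op 9: place WN@(4,2)
Per-piece attacks for W:
  WR@(0,1): attacks (0,2) (0,3) (0,0) (1,1) (2,1) (3,1) (4,1) [ray(0,1) blocked at (0,3)]
  WK@(3,3): attacks (3,4) (3,2) (4,3) (2,3) (4,4) (4,2) (2,4) (2,2)
  WN@(4,2): attacks (3,4) (2,3) (3,0) (2,1)
Union (16 distinct): (0,0) (0,2) (0,3) (1,1) (2,1) (2,2) (2,3) (2,4) (3,0) (3,1) (3,2) (3,4) (4,1) (4,2) (4,3) (4,4)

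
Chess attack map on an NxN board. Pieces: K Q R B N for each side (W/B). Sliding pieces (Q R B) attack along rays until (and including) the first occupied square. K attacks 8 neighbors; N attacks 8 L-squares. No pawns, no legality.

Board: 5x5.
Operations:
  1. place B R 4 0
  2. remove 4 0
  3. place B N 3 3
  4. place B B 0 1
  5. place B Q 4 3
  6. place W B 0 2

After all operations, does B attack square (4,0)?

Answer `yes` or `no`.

Answer: yes

Derivation:
Op 1: place BR@(4,0)
Op 2: remove (4,0)
Op 3: place BN@(3,3)
Op 4: place BB@(0,1)
Op 5: place BQ@(4,3)
Op 6: place WB@(0,2)
Per-piece attacks for B:
  BB@(0,1): attacks (1,2) (2,3) (3,4) (1,0)
  BN@(3,3): attacks (1,4) (4,1) (2,1) (1,2)
  BQ@(4,3): attacks (4,4) (4,2) (4,1) (4,0) (3,3) (3,4) (3,2) (2,1) (1,0) [ray(-1,0) blocked at (3,3)]
B attacks (4,0): yes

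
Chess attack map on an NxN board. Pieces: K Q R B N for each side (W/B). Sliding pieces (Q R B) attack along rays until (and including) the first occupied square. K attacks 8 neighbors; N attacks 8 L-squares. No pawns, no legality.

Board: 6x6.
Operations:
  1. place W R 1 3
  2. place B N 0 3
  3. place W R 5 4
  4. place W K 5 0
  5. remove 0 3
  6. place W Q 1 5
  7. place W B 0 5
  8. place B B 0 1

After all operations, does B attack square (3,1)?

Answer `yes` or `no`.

Answer: no

Derivation:
Op 1: place WR@(1,3)
Op 2: place BN@(0,3)
Op 3: place WR@(5,4)
Op 4: place WK@(5,0)
Op 5: remove (0,3)
Op 6: place WQ@(1,5)
Op 7: place WB@(0,5)
Op 8: place BB@(0,1)
Per-piece attacks for B:
  BB@(0,1): attacks (1,2) (2,3) (3,4) (4,5) (1,0)
B attacks (3,1): no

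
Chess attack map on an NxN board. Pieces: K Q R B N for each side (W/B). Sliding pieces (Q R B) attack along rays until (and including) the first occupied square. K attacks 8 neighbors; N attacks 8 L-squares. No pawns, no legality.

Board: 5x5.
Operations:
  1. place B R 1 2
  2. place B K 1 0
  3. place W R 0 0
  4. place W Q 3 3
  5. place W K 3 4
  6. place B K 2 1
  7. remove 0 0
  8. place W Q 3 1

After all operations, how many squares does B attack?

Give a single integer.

Op 1: place BR@(1,2)
Op 2: place BK@(1,0)
Op 3: place WR@(0,0)
Op 4: place WQ@(3,3)
Op 5: place WK@(3,4)
Op 6: place BK@(2,1)
Op 7: remove (0,0)
Op 8: place WQ@(3,1)
Per-piece attacks for B:
  BK@(1,0): attacks (1,1) (2,0) (0,0) (2,1) (0,1)
  BR@(1,2): attacks (1,3) (1,4) (1,1) (1,0) (2,2) (3,2) (4,2) (0,2) [ray(0,-1) blocked at (1,0)]
  BK@(2,1): attacks (2,2) (2,0) (3,1) (1,1) (3,2) (3,0) (1,2) (1,0)
Union (15 distinct): (0,0) (0,1) (0,2) (1,0) (1,1) (1,2) (1,3) (1,4) (2,0) (2,1) (2,2) (3,0) (3,1) (3,2) (4,2)

Answer: 15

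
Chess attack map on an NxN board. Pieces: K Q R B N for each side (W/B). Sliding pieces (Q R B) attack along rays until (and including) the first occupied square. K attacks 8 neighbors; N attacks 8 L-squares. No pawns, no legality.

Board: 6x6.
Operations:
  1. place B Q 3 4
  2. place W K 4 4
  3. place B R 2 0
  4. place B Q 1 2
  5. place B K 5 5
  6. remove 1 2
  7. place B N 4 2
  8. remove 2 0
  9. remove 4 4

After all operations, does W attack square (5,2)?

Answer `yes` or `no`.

Answer: no

Derivation:
Op 1: place BQ@(3,4)
Op 2: place WK@(4,4)
Op 3: place BR@(2,0)
Op 4: place BQ@(1,2)
Op 5: place BK@(5,5)
Op 6: remove (1,2)
Op 7: place BN@(4,2)
Op 8: remove (2,0)
Op 9: remove (4,4)
Per-piece attacks for W:
W attacks (5,2): no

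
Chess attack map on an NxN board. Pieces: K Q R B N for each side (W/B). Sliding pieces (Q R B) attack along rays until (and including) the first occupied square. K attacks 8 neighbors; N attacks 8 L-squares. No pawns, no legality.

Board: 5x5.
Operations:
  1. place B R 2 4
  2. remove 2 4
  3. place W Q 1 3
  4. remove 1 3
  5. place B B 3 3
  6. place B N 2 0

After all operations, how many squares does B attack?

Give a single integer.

Answer: 10

Derivation:
Op 1: place BR@(2,4)
Op 2: remove (2,4)
Op 3: place WQ@(1,3)
Op 4: remove (1,3)
Op 5: place BB@(3,3)
Op 6: place BN@(2,0)
Per-piece attacks for B:
  BN@(2,0): attacks (3,2) (4,1) (1,2) (0,1)
  BB@(3,3): attacks (4,4) (4,2) (2,4) (2,2) (1,1) (0,0)
Union (10 distinct): (0,0) (0,1) (1,1) (1,2) (2,2) (2,4) (3,2) (4,1) (4,2) (4,4)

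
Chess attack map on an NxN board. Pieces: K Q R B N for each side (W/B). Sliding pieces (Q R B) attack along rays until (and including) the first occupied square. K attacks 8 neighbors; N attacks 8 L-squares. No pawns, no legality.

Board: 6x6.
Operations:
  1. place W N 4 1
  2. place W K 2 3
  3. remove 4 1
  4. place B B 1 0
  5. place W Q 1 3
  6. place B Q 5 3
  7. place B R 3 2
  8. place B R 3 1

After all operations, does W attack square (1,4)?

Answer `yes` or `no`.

Answer: yes

Derivation:
Op 1: place WN@(4,1)
Op 2: place WK@(2,3)
Op 3: remove (4,1)
Op 4: place BB@(1,0)
Op 5: place WQ@(1,3)
Op 6: place BQ@(5,3)
Op 7: place BR@(3,2)
Op 8: place BR@(3,1)
Per-piece attacks for W:
  WQ@(1,3): attacks (1,4) (1,5) (1,2) (1,1) (1,0) (2,3) (0,3) (2,4) (3,5) (2,2) (3,1) (0,4) (0,2) [ray(0,-1) blocked at (1,0); ray(1,0) blocked at (2,3); ray(1,-1) blocked at (3,1)]
  WK@(2,3): attacks (2,4) (2,2) (3,3) (1,3) (3,4) (3,2) (1,4) (1,2)
W attacks (1,4): yes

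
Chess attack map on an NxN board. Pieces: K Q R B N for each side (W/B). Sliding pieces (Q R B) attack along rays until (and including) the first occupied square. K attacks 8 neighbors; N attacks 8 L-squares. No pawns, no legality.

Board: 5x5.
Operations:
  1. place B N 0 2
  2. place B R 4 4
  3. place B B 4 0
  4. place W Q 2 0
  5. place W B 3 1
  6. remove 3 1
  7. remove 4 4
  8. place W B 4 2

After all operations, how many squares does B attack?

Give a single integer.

Answer: 8

Derivation:
Op 1: place BN@(0,2)
Op 2: place BR@(4,4)
Op 3: place BB@(4,0)
Op 4: place WQ@(2,0)
Op 5: place WB@(3,1)
Op 6: remove (3,1)
Op 7: remove (4,4)
Op 8: place WB@(4,2)
Per-piece attacks for B:
  BN@(0,2): attacks (1,4) (2,3) (1,0) (2,1)
  BB@(4,0): attacks (3,1) (2,2) (1,3) (0,4)
Union (8 distinct): (0,4) (1,0) (1,3) (1,4) (2,1) (2,2) (2,3) (3,1)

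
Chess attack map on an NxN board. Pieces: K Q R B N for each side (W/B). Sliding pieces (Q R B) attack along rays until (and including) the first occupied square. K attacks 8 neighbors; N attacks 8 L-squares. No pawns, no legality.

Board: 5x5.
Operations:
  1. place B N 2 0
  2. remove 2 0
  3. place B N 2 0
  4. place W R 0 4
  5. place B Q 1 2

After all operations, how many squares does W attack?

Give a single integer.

Answer: 8

Derivation:
Op 1: place BN@(2,0)
Op 2: remove (2,0)
Op 3: place BN@(2,0)
Op 4: place WR@(0,4)
Op 5: place BQ@(1,2)
Per-piece attacks for W:
  WR@(0,4): attacks (0,3) (0,2) (0,1) (0,0) (1,4) (2,4) (3,4) (4,4)
Union (8 distinct): (0,0) (0,1) (0,2) (0,3) (1,4) (2,4) (3,4) (4,4)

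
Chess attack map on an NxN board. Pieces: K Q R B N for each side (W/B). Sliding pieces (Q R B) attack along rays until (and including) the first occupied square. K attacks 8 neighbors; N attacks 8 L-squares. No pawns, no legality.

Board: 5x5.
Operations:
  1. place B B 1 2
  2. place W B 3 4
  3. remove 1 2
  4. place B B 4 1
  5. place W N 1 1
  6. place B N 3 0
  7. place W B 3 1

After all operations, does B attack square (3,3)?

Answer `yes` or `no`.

Op 1: place BB@(1,2)
Op 2: place WB@(3,4)
Op 3: remove (1,2)
Op 4: place BB@(4,1)
Op 5: place WN@(1,1)
Op 6: place BN@(3,0)
Op 7: place WB@(3,1)
Per-piece attacks for B:
  BN@(3,0): attacks (4,2) (2,2) (1,1)
  BB@(4,1): attacks (3,2) (2,3) (1,4) (3,0) [ray(-1,-1) blocked at (3,0)]
B attacks (3,3): no

Answer: no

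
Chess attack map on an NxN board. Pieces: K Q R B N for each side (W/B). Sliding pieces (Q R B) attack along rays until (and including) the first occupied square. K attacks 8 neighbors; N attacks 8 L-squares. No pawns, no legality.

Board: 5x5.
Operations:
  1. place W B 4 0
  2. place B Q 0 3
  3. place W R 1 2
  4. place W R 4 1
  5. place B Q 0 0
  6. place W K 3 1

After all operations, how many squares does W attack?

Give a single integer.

Op 1: place WB@(4,0)
Op 2: place BQ@(0,3)
Op 3: place WR@(1,2)
Op 4: place WR@(4,1)
Op 5: place BQ@(0,0)
Op 6: place WK@(3,1)
Per-piece attacks for W:
  WR@(1,2): attacks (1,3) (1,4) (1,1) (1,0) (2,2) (3,2) (4,2) (0,2)
  WK@(3,1): attacks (3,2) (3,0) (4,1) (2,1) (4,2) (4,0) (2,2) (2,0)
  WB@(4,0): attacks (3,1) [ray(-1,1) blocked at (3,1)]
  WR@(4,1): attacks (4,2) (4,3) (4,4) (4,0) (3,1) [ray(0,-1) blocked at (4,0); ray(-1,0) blocked at (3,1)]
Union (16 distinct): (0,2) (1,0) (1,1) (1,3) (1,4) (2,0) (2,1) (2,2) (3,0) (3,1) (3,2) (4,0) (4,1) (4,2) (4,3) (4,4)

Answer: 16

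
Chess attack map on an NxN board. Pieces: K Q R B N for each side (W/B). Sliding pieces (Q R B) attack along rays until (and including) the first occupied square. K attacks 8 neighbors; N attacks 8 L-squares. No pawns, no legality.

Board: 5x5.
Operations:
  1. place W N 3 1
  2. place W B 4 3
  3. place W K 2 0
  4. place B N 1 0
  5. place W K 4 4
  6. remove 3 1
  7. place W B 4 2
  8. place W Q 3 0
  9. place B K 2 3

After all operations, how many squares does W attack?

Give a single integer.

Answer: 15

Derivation:
Op 1: place WN@(3,1)
Op 2: place WB@(4,3)
Op 3: place WK@(2,0)
Op 4: place BN@(1,0)
Op 5: place WK@(4,4)
Op 6: remove (3,1)
Op 7: place WB@(4,2)
Op 8: place WQ@(3,0)
Op 9: place BK@(2,3)
Per-piece attacks for W:
  WK@(2,0): attacks (2,1) (3,0) (1,0) (3,1) (1,1)
  WQ@(3,0): attacks (3,1) (3,2) (3,3) (3,4) (4,0) (2,0) (4,1) (2,1) (1,2) (0,3) [ray(-1,0) blocked at (2,0)]
  WB@(4,2): attacks (3,3) (2,4) (3,1) (2,0) [ray(-1,-1) blocked at (2,0)]
  WB@(4,3): attacks (3,4) (3,2) (2,1) (1,0) [ray(-1,-1) blocked at (1,0)]
  WK@(4,4): attacks (4,3) (3,4) (3,3)
Union (15 distinct): (0,3) (1,0) (1,1) (1,2) (2,0) (2,1) (2,4) (3,0) (3,1) (3,2) (3,3) (3,4) (4,0) (4,1) (4,3)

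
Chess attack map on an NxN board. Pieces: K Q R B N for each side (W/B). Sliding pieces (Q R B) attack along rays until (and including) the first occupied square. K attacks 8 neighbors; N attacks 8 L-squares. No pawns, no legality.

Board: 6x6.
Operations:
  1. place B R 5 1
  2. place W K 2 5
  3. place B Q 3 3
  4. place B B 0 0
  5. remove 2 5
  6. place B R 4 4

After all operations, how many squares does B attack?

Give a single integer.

Answer: 30

Derivation:
Op 1: place BR@(5,1)
Op 2: place WK@(2,5)
Op 3: place BQ@(3,3)
Op 4: place BB@(0,0)
Op 5: remove (2,5)
Op 6: place BR@(4,4)
Per-piece attacks for B:
  BB@(0,0): attacks (1,1) (2,2) (3,3) [ray(1,1) blocked at (3,3)]
  BQ@(3,3): attacks (3,4) (3,5) (3,2) (3,1) (3,0) (4,3) (5,3) (2,3) (1,3) (0,3) (4,4) (4,2) (5,1) (2,4) (1,5) (2,2) (1,1) (0,0) [ray(1,1) blocked at (4,4); ray(1,-1) blocked at (5,1); ray(-1,-1) blocked at (0,0)]
  BR@(4,4): attacks (4,5) (4,3) (4,2) (4,1) (4,0) (5,4) (3,4) (2,4) (1,4) (0,4)
  BR@(5,1): attacks (5,2) (5,3) (5,4) (5,5) (5,0) (4,1) (3,1) (2,1) (1,1) (0,1)
Union (30 distinct): (0,0) (0,1) (0,3) (0,4) (1,1) (1,3) (1,4) (1,5) (2,1) (2,2) (2,3) (2,4) (3,0) (3,1) (3,2) (3,3) (3,4) (3,5) (4,0) (4,1) (4,2) (4,3) (4,4) (4,5) (5,0) (5,1) (5,2) (5,3) (5,4) (5,5)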